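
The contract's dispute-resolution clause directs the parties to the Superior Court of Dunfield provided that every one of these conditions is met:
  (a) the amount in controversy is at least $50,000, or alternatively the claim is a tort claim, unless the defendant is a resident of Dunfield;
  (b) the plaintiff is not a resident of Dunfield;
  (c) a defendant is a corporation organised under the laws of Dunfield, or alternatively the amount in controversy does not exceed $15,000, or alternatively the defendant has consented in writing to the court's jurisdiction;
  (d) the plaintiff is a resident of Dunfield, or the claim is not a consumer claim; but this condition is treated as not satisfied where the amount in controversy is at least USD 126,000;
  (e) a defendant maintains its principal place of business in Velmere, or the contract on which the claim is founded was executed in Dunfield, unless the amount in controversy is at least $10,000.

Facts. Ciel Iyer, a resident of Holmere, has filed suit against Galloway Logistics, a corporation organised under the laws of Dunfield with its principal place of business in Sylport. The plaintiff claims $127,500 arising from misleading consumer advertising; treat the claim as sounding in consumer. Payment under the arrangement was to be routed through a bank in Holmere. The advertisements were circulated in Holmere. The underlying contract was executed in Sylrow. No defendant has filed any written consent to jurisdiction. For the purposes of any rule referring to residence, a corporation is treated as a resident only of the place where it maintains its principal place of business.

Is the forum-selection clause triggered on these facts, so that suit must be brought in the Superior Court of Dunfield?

The Superior Court of Dunfield:
  (a) The amount in controversy is USD 127,500, which meets the $50,000 floor, so one alternative holds. Met.
  (b) The plaintiff resides in Holmere, which is not Dunfield. Satisfied.
  (c) Galloway Logistics is organised under the laws of Dunfield, so this disjunct is met. Met.
  (d) The plaintiff resides in Holmere, not Dunfield; the claim is a consumer claim — no alternative holds. Fails.
  (e) The corporate defendant(s) have their principal place of business in Sylport, not Velmere; the contract was executed in Sylrow, not Dunfield — none of the alternatives is met. But the amount in controversy is $127,500, which meets the $10,000 floor, and the 'unless' clause therefore excuses the requirement. Met.
  → The clause does not apply.

No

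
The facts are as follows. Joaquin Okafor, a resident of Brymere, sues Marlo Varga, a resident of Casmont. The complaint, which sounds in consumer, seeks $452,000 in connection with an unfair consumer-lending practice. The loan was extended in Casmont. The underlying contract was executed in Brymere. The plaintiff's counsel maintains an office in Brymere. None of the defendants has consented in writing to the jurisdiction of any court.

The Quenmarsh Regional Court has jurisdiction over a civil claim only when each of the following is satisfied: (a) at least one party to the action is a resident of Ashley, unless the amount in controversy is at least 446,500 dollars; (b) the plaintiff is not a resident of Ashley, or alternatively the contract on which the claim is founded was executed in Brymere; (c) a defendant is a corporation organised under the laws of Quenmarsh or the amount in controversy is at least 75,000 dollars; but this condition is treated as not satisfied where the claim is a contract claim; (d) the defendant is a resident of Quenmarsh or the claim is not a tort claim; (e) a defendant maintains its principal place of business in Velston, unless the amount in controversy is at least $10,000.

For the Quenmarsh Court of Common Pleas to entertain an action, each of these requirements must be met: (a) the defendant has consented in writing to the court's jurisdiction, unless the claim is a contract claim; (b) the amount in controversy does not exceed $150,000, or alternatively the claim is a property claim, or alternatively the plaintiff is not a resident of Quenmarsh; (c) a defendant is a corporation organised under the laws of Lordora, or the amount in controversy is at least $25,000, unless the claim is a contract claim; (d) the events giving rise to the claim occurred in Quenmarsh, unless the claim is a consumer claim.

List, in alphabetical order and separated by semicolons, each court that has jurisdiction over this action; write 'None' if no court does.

The Quenmarsh Regional Court:
  (a) No party resides in Ashley. However, the amount in controversy is USD 452,000, which meets the USD 446,500 floor, so the 'unless' proviso supplies this condition. Condition met.
  (b) The plaintiff resides in Brymere, which is not Ashley, which satisfies one of the alternatives. Met.
  (c) The amount in controversy is 452,000 dollars, which meets the $75,000 floor — that alternative is enough. And the carve-out is inapplicable — the claim is a consumer claim, not a contract claim. Condition met.
  (d) The claim is a consumer claim, not a tort claim, so this disjunct is met. Satisfied.
  (e) No defendant is a corporation. But the amount in controversy is $452,000, which meets the $10,000 floor, and the 'unless' clause therefore excuses the requirement. Met.
  → The court has jurisdiction.
The Quenmarsh Court of Common Pleas:
  (a) No such written consent has been filed. And the claim is a consumer claim, not a contract claim, so the proviso does not save it. Not satisfied.
  (b) The plaintiff resides in Brymere, which is not Quenmarsh, so this disjunct is met. Condition met.
  (c) The amount in controversy is USD 452,000, which meets the USD 25,000 floor, so one alternative holds. Condition met.
  (d) The operative events occurred in Casmont, not Quenmarsh. However, the claim is a consumer claim, so the 'unless' proviso supplies this condition. Met.
  → At least one condition fails; no jurisdiction.

the Quenmarsh Regional Court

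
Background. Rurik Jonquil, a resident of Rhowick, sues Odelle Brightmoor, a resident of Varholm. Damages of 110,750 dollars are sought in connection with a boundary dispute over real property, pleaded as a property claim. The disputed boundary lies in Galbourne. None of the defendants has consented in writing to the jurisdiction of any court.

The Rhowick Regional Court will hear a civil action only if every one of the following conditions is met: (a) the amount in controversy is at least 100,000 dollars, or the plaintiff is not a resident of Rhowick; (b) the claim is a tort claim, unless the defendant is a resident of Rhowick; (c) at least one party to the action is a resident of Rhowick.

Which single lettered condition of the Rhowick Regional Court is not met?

The Rhowick Regional Court:
  (a) The amount in controversy is USD 110,750, which meets the USD 100,000 floor, so one alternative holds. Condition met.
  (b) The claim is a property claim, not a tort claim. Nor does the 'unless' clause help: the defendant resides in Varholm, not Rhowick. Condition not met.
  (c) Rurik Jonquil resides in Rhowick. Condition met.
Only condition (b) fails.

(b)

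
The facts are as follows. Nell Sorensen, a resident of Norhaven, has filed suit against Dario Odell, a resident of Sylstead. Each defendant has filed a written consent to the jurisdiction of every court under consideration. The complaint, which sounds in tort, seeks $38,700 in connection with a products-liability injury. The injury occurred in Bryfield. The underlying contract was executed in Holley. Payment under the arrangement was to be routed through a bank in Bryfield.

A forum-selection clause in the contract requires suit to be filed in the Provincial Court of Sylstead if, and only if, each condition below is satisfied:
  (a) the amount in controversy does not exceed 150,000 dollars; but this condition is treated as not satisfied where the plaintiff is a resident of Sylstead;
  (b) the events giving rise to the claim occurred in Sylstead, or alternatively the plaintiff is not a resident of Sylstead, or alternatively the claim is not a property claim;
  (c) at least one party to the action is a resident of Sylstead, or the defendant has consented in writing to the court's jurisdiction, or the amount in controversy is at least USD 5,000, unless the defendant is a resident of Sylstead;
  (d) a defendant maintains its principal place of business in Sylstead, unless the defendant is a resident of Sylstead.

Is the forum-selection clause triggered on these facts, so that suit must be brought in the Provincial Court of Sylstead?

The Provincial Court of Sylstead:
  (a) The amount in controversy is 38,700 dollars, within the $150,000 ceiling. And the carve-out is inapplicable — the plaintiff resides in Norhaven, not Sylstead. Satisfied.
  (b) The plaintiff resides in Norhaven, which is not Sylstead — that alternative is enough. Condition met.
  (c) Dario Odell resides in Sylstead, which satisfies one of the alternatives. Condition met.
  (d) No defendant is a corporation. However, the defendant resides in Sylstead, so the 'unless' proviso supplies this condition. Condition met.
  → The clause applies.

Yes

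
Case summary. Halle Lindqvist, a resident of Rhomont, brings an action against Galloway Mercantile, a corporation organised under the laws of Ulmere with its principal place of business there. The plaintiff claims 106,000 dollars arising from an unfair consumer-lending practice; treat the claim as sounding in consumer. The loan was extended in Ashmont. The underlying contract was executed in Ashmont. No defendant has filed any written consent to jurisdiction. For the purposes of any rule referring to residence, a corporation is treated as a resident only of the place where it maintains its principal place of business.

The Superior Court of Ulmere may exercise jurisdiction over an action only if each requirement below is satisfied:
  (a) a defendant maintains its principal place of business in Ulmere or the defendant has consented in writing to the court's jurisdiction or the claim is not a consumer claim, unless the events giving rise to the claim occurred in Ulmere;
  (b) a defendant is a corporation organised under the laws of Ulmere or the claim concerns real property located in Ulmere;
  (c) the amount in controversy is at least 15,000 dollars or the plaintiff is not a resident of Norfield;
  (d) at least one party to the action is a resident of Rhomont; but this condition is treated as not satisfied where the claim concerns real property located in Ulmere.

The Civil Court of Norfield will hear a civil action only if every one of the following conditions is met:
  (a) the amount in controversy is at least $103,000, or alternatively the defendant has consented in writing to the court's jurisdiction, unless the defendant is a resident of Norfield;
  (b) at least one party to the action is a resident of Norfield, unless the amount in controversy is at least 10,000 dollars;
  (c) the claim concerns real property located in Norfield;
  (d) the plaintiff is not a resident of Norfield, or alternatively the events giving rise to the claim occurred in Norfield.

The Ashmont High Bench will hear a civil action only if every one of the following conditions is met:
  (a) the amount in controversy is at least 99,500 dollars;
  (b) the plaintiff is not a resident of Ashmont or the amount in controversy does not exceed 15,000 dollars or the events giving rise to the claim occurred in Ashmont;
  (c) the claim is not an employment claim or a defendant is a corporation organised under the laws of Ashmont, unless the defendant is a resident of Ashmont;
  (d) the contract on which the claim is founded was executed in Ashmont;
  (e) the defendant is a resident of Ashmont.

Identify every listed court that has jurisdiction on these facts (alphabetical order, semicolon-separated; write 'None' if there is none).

the Superior Court of Ulmere

The Superior Court of Ulmere:
  (a) Galloway Mercantile has its principal place of business in Ulmere, so one alternative holds. Satisfied.
  (b) Galloway Mercantile is organised under the laws of Ulmere, which satisfies one of the alternatives. Condition met.
  (c) The amount in controversy is USD 106,000, which meets the $15,000 floor — that alternative is enough. Met.
  (d) Halle Lindqvist resides in Rhomont. The exception is not triggered, since the claim does not concern real property. Condition met.
  → All conditions met; jurisdiction exists.
The Civil Court of Norfield:
  (a) The amount in controversy is USD 106,000, which meets the 103,000 dollars floor, which satisfies one of the alternatives. Condition met.
  (b) No party resides in Norfield. However, the amount in controversy is 106,000 dollars, which meets the $10,000 floor, so the 'unless' proviso supplies this condition. Condition met.
  (c) The claim does not concern real property. Condition not met.
  (d) The plaintiff resides in Rhomont, which is not Norfield, so this disjunct is met. Satisfied.
  → No jurisdiction.
The Ashmont High Bench:
  (a) The amount in controversy is $106,000, which meets the 99,500 dollars floor. Satisfied.
  (b) The plaintiff resides in Rhomont, which is not Ashmont, so this disjunct is met. Met.
  (c) The claim is a consumer claim, not an employment claim, so one alternative holds. Condition met.
  (d) The contract was executed in Ashmont. Met.
  (e) The defendant resides in Ulmere, not Ashmont. Not met.
  → Not every requirement is met — no jurisdiction.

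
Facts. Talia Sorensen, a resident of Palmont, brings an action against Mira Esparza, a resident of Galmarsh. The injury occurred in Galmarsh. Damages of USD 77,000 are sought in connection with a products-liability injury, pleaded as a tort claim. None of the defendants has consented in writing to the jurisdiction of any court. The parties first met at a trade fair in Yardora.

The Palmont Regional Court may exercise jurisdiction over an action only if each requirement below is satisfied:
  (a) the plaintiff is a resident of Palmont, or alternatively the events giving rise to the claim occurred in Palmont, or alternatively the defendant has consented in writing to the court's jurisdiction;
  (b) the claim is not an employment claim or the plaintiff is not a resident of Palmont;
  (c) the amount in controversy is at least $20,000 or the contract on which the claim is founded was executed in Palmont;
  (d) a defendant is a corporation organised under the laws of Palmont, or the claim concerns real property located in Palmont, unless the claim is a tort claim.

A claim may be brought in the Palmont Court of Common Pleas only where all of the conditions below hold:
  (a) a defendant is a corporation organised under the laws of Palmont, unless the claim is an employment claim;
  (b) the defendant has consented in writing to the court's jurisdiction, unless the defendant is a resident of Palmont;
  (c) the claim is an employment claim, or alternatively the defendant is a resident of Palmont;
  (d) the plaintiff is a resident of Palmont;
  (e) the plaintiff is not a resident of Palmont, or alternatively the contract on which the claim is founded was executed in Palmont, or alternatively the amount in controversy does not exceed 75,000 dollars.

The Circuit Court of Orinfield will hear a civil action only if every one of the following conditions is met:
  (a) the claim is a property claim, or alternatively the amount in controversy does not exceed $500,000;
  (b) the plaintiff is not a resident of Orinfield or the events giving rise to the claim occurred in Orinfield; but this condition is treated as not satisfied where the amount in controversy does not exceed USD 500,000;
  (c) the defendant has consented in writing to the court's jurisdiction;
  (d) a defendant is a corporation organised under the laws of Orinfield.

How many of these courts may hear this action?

1

The Palmont Regional Court:
  (a) The plaintiff resides in Palmont, so one alternative holds. Met.
  (b) The claim is a tort claim, not an employment claim, so this disjunct is met. Condition met.
  (c) The amount in controversy is USD 77,000, which meets the $20,000 floor, so this disjunct is met. Satisfied.
  (d) No defendant is a corporation; the claim does not concern real property — no alternative holds. However, the claim is a tort claim, so the 'unless' proviso supplies this condition. Satisfied.
  → Every requirement is satisfied — jurisdiction.
The Palmont Court of Common Pleas:
  (a) No defendant is a corporation. And the claim is a tort claim, not an employment claim, so the proviso does not save it. Not satisfied.
  (b) No such written consent has been filed. Nor does the 'unless' clause help: the defendant resides in Galmarsh, not Palmont. Condition not met.
  (c) The claim is a tort claim, not an employment claim; the defendant resides in Galmarsh, not Palmont — every alternative fails. Not met.
  (d) The plaintiff resides in Palmont. Satisfied.
  (e) The plaintiff resides in Palmont; no contract (and hence no place of execution) is alleged; the amount in controversy is $77,000, above the USD 75,000 ceiling — every alternative fails. Fails.
  → No jurisdiction.
The Circuit Court of Orinfield:
  (a) The amount in controversy is $77,000, within the $500,000 ceiling — that alternative is enough. Condition met.
  (b) The plaintiff resides in Palmont, which is not Orinfield, which satisfies one of the alternatives. But the amount in controversy is 77,000 dollars, within the USD 500,000 ceiling, triggering the carve-out and defeating this condition. Fails.
  (c) No such written consent has been filed. Not met.
  (d) No defendant is a corporation. Not met.
  → No jurisdiction.
Courts with jurisdiction: the Palmont Regional Court — 1 in total.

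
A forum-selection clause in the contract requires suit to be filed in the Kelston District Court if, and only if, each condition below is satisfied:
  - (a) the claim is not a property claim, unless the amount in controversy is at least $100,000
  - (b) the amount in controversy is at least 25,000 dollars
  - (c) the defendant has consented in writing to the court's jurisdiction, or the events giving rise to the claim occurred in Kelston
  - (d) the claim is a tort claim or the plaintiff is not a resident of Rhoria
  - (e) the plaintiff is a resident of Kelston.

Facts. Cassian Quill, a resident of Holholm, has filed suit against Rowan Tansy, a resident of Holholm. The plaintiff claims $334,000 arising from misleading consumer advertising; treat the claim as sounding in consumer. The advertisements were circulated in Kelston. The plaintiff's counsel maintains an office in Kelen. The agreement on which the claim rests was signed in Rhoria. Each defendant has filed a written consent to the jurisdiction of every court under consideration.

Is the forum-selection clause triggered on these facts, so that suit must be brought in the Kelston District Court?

No

The Kelston District Court:
  (a) The claim is a consumer claim, not a property claim. Satisfied.
  (b) The amount in controversy is 334,000 dollars, which meets the $25,000 floor. Condition met.
  (c) Every defendant has filed written consent, so one alternative holds. Satisfied.
  (d) The plaintiff resides in Holholm, which is not Rhoria — that alternative is enough. Met.
  (e) The plaintiff resides in Holholm, not Kelston. Not met.
  → Forum clause is not triggered.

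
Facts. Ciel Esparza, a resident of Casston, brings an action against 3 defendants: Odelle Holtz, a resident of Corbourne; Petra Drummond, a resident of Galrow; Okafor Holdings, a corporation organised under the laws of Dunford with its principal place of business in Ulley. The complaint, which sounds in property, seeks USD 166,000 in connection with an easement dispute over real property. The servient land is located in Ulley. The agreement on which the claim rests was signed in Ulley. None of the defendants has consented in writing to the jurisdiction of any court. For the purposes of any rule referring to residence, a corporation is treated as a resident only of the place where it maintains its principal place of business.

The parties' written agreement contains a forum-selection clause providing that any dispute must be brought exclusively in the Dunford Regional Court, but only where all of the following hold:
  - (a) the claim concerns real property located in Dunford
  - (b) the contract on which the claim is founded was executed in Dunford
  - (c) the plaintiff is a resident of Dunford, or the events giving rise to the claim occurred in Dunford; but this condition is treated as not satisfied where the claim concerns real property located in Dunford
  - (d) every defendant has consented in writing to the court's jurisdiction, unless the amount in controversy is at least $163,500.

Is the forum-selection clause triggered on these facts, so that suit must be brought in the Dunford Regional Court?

The Dunford Regional Court:
  (a) The property lies in Ulley, not Dunford. Not met.
  (b) The contract was executed in Ulley, not Dunford. Condition not met.
  (c) The plaintiff resides in Casston, not Dunford; the operative events occurred in Ulley, not Dunford — none of the alternatives is met. Not satisfied.
  (d) No such written consent has been filed. However, the amount in controversy is 166,000 dollars, which meets the $163,500 floor, so the 'unless' proviso supplies this condition. Condition met.
  → Forum clause is not triggered.

No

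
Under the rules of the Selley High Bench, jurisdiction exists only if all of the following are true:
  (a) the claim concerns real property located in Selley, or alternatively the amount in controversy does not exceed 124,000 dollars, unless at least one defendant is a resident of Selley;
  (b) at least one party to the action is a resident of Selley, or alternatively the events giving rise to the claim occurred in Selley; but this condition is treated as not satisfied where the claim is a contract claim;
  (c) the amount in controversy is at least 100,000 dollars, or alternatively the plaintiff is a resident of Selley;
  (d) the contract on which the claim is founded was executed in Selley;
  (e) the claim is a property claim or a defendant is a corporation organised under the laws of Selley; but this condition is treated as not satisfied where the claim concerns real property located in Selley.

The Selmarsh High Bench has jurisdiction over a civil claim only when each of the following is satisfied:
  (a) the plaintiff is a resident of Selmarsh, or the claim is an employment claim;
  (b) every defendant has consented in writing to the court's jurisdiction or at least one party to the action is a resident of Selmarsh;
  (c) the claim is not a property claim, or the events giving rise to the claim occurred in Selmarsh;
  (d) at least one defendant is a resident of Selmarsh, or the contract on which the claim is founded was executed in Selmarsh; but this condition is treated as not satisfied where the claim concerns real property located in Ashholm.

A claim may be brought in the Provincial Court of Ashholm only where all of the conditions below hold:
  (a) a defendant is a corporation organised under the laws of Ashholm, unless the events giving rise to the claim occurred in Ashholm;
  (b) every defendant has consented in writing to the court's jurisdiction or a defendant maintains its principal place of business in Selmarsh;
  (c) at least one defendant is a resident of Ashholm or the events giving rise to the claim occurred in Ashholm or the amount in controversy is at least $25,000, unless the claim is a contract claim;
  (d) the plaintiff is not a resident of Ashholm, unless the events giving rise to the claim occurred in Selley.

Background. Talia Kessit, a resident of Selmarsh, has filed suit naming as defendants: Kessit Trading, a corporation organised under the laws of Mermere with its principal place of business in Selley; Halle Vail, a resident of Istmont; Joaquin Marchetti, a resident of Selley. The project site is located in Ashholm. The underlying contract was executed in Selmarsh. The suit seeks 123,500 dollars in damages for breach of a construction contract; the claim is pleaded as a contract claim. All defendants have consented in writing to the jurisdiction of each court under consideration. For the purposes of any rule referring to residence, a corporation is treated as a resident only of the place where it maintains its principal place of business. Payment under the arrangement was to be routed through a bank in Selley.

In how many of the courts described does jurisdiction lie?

The Selley High Bench:
  (a) The amount in controversy is $123,500, within the USD 124,000 ceiling, so one alternative holds. Satisfied.
  (b) Kessit Trading resides in Selley, so one alternative holds. But the carve-out bites: the claim is a contract claim. Fails.
  (c) The amount in controversy is $123,500, which meets the 100,000 dollars floor, so this disjunct is met. Condition met.
  (d) The contract was executed in Selmarsh, not Selley. Condition not met.
  (e) The claim is a contract claim, not a property claim; the corporate defendant(s) are organised in Mermere, not Selley — no alternative holds. Condition not met.
  → The court lacks jurisdiction.
The Selmarsh High Bench:
  (a) The plaintiff resides in Selmarsh, which satisfies one of the alternatives. Satisfied.
  (b) Every defendant has filed written consent — that alternative is enough. Met.
  (c) The claim is a contract claim, not a property claim, so one alternative holds. Satisfied.
  (d) The contract was executed in Selmarsh, so this disjunct is met. The carve-out does not apply: the claim does not concern real property. Met.
  → All conditions met; jurisdiction exists.
The Provincial Court of Ashholm:
  (a) The corporate defendant(s) are organised in Mermere, not Ashholm. The proviso rescues it, though: the operative events occurred in Ashholm. Satisfied.
  (b) Every defendant has filed written consent, so this disjunct is met. Met.
  (c) The operative events occurred in Ashholm — that alternative is enough. Satisfied.
  (d) The plaintiff resides in Selmarsh, which is not Ashholm. Condition met.
  → All conditions met; jurisdiction exists.
Courts with jurisdiction: the Selmarsh High Bench, the Provincial Court of Ashholm — 2 in total.

2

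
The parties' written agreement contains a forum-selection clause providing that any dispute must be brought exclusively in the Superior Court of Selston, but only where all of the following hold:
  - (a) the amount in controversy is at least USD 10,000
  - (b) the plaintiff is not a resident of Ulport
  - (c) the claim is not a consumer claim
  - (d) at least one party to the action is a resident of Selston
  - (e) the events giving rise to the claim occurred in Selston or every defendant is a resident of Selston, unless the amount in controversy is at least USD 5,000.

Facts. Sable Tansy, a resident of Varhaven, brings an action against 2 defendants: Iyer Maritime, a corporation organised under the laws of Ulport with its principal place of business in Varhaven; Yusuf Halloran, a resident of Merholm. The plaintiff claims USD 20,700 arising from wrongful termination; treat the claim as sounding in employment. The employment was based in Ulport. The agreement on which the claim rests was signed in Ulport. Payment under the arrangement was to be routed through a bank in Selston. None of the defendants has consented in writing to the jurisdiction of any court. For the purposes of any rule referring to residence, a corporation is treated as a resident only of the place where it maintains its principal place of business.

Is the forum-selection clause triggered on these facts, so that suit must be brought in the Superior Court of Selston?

The Superior Court of Selston:
  (a) The amount in controversy is USD 20,700, which meets the $10,000 floor. Condition met.
  (b) The plaintiff resides in Varhaven, which is not Ulport. Satisfied.
  (c) The claim is an employment claim, not a consumer claim. Condition met.
  (d) No party resides in Selston. Condition not met.
  (e) The operative events occurred in Ulport, not Selston; the defendants reside as follows — Iyer Maritime in Varhaven, Yusuf Halloran in Merholm — not all in Selston — none of the alternatives is met. However, the amount in controversy is USD 20,700, which meets the USD 5,000 floor, so the 'unless' proviso supplies this condition. Condition met.
  → Forum clause is not triggered.

No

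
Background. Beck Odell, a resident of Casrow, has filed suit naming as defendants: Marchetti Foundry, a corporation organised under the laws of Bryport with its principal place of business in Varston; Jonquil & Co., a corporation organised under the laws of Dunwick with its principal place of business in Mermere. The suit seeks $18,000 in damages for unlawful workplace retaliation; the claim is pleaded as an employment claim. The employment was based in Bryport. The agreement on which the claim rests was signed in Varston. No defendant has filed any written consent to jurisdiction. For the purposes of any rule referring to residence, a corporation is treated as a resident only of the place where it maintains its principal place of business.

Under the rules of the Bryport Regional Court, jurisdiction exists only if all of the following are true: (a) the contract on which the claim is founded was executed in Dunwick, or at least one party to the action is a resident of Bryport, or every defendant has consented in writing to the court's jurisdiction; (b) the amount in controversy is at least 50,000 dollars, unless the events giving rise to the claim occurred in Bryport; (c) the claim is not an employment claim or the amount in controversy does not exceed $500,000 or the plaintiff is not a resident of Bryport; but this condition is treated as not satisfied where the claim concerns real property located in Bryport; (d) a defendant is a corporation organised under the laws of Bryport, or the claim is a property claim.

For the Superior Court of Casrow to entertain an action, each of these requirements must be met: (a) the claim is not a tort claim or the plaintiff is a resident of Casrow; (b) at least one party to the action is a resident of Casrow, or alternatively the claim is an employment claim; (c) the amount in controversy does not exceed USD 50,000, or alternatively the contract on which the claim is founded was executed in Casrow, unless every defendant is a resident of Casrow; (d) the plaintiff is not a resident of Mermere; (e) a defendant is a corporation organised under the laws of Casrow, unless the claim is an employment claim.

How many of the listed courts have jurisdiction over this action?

The Bryport Regional Court:
  (a) The contract was executed in Varston, not Dunwick; no party resides in Bryport; no such written consent has been filed — none of the alternatives is met. Fails.
  (b) The amount in controversy is 18,000 dollars, below the $50,000 floor. But the operative events occurred in Bryport, and the 'unless' clause therefore excuses the requirement. Satisfied.
  (c) The amount in controversy is 18,000 dollars, within the USD 500,000 ceiling, which satisfies one of the alternatives. The carve-out does not apply: the claim does not concern real property. Satisfied.
  (d) Marchetti Foundry is organised under the laws of Bryport, so this disjunct is met. Satisfied.
  → Not every requirement is met — no jurisdiction.
The Superior Court of Casrow:
  (a) The claim is an employment claim, not a tort claim — that alternative is enough. Met.
  (b) Beck Odell resides in Casrow, so one alternative holds. Satisfied.
  (c) The amount in controversy is $18,000, within the USD 50,000 ceiling, which satisfies one of the alternatives. Condition met.
  (d) The plaintiff resides in Casrow, which is not Mermere. Satisfied.
  (e) The corporate defendant(s) are organised in Bryport, Dunwick, not Casrow. But the claim is an employment claim, and the 'unless' clause therefore excuses the requirement. Met.
  → All conditions met; jurisdiction exists.
Courts with jurisdiction: the Superior Court of Casrow — 1 in total.

1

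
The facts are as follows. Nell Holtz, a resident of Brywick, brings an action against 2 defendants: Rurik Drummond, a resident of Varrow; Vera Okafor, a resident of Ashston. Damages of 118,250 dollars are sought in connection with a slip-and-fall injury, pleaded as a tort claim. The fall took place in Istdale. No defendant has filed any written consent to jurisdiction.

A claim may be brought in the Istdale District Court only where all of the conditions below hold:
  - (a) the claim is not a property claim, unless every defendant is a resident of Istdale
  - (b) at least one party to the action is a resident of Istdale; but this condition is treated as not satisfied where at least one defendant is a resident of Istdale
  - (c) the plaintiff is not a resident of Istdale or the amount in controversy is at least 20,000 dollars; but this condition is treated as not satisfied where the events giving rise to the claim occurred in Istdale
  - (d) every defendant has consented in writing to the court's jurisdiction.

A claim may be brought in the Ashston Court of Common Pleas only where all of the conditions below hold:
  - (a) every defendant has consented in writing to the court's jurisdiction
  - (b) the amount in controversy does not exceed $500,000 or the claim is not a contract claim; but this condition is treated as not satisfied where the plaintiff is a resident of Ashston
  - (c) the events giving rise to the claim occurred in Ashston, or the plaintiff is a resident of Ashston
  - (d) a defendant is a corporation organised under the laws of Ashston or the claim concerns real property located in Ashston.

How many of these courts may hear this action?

0

The Istdale District Court:
  (a) The claim is a tort claim, not a property claim. Satisfied.
  (b) No party resides in Istdale. Not satisfied.
  (c) The plaintiff resides in Brywick, which is not Istdale, which satisfies one of the alternatives. However, the operative events occurred in Istdale, which falls within the stated exception and so defeats the condition. Fails.
  (d) No such written consent has been filed. Not satisfied.
  → At least one condition fails; no jurisdiction.
The Ashston Court of Common Pleas:
  (a) No such written consent has been filed. Condition not met.
  (b) The amount in controversy is 118,250 dollars, within the 500,000 dollars ceiling, which satisfies one of the alternatives. The carve-out does not apply: the plaintiff resides in Brywick, not Ashston. Condition met.
  (c) The operative events occurred in Istdale, not Ashston; the plaintiff resides in Brywick, not Ashston — every alternative fails. Not satisfied.
  (d) No defendant is a corporation; the claim does not concern real property — every alternative fails. Condition not met.
  → At least one condition fails; no jurisdiction.
No court satisfies all of its conditions.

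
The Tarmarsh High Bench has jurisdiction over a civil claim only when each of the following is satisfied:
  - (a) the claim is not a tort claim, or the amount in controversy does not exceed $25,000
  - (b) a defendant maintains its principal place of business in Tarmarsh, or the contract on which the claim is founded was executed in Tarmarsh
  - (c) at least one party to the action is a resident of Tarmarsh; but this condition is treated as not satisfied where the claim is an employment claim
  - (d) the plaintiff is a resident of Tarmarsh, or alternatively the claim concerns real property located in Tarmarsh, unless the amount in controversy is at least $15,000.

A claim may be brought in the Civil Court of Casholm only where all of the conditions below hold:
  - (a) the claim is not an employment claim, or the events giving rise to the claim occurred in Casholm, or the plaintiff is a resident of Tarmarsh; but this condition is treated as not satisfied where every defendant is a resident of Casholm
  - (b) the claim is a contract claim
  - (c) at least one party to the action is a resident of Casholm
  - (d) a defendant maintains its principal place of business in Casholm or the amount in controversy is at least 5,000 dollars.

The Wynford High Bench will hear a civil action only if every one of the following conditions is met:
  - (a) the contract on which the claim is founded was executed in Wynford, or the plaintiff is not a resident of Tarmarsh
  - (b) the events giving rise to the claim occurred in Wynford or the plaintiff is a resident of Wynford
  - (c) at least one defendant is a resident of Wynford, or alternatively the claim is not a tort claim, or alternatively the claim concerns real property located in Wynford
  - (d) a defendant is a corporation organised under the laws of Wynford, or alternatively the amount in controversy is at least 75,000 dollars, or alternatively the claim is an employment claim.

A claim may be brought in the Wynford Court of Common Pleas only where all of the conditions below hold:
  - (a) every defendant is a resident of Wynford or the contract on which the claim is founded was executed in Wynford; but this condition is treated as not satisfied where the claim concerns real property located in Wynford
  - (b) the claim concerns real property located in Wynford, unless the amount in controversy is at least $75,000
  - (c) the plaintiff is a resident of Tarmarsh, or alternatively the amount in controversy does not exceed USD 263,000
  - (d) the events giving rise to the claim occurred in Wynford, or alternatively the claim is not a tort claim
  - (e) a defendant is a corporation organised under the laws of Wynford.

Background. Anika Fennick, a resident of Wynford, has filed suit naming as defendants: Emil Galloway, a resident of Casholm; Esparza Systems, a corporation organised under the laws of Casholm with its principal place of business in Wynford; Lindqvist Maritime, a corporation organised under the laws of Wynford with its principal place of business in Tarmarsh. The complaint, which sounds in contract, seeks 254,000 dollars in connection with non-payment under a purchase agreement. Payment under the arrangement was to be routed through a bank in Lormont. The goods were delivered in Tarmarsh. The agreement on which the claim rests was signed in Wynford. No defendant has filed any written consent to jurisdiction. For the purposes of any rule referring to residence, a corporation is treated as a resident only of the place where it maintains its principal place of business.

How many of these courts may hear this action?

The Tarmarsh High Bench:
  (a) The claim is a contract claim, not a tort claim, so one alternative holds. Satisfied.
  (b) Lindqvist Maritime has its principal place of business in Tarmarsh, so this disjunct is met. Met.
  (c) Lindqvist Maritime resides in Tarmarsh. The carve-out does not apply: the claim is a contract claim, not an employment claim. Met.
  (d) The plaintiff resides in Wynford, not Tarmarsh; the claim does not concern real property — every alternative fails. The proviso rescues it, though: the amount in controversy is 254,000 dollars, which meets the USD 15,000 floor. Condition met.
  → All conditions met; jurisdiction exists.
The Civil Court of Casholm:
  (a) The claim is a contract claim, not an employment claim, so one alternative holds. And the carve-out is inapplicable — the defendants reside as follows — Emil Galloway in Casholm, Esparza Systems in Wynford, Lindqvist Maritime in Tarmarsh — not all in Casholm. Met.
  (b) The claim is a contract claim. Met.
  (c) Emil Galloway resides in Casholm. Met.
  (d) The amount in controversy is USD 254,000, which meets the USD 5,000 floor, which satisfies one of the alternatives. Condition met.
  → Every requirement is satisfied — jurisdiction.
The Wynford High Bench:
  (a) The contract was executed in Wynford — that alternative is enough. Condition met.
  (b) The plaintiff resides in Wynford, so this disjunct is met. Condition met.
  (c) Esparza Systems resides in Wynford, so this disjunct is met. Satisfied.
  (d) Lindqvist Maritime is organised under the laws of Wynford, so one alternative holds. Condition met.
  → All conditions met; jurisdiction exists.
The Wynford Court of Common Pleas:
  (a) The contract was executed in Wynford — that alternative is enough. And the carve-out is inapplicable — the claim does not concern real property. Satisfied.
  (b) The claim does not concern real property. However, the amount in controversy is USD 254,000, which meets the 75,000 dollars floor, so the 'unless' proviso supplies this condition. Met.
  (c) The amount in controversy is 254,000 dollars, within the 263,000 dollars ceiling, so one alternative holds. Satisfied.
  (d) The claim is a contract claim, not a tort claim — that alternative is enough. Condition met.
  (e) Lindqvist Maritime is organised under the laws of Wynford. Satisfied.
  → All conditions met; jurisdiction exists.
Courts with jurisdiction: the Tarmarsh High Bench, the Civil Court of Casholm, the Wynford High Bench, the Wynford Court of Common Pleas — 4 in total.

4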